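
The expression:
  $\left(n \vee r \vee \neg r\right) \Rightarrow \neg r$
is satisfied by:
  {r: False}


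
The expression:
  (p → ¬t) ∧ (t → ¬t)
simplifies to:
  ¬t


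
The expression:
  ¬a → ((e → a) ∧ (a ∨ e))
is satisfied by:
  {a: True}


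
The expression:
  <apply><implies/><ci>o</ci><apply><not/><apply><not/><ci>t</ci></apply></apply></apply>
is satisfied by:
  {t: True, o: False}
  {o: False, t: False}
  {o: True, t: True}


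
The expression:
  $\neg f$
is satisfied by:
  {f: False}


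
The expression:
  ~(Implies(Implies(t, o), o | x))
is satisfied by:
  {x: False, o: False, t: False}


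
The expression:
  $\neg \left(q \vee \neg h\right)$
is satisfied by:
  {h: True, q: False}


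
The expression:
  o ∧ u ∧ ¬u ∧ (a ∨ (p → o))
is never true.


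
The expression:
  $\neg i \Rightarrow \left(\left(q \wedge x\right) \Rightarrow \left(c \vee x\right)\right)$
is always true.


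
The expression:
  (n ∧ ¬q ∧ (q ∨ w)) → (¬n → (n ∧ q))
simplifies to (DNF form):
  True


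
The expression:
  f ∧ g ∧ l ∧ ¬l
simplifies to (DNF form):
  False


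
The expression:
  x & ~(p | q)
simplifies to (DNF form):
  x & ~p & ~q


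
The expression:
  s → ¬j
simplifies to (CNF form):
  ¬j ∨ ¬s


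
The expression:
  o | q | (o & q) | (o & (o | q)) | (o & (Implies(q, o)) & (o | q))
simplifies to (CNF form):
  o | q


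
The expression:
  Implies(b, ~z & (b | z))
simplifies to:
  ~b | ~z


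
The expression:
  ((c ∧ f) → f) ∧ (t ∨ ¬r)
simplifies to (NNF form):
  t ∨ ¬r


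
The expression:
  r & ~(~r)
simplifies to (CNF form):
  r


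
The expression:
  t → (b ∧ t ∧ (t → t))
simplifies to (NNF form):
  b ∨ ¬t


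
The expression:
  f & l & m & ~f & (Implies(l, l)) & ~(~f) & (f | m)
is never true.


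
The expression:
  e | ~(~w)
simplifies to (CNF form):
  e | w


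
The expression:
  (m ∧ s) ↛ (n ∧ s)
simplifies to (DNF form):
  m ∧ s ∧ ¬n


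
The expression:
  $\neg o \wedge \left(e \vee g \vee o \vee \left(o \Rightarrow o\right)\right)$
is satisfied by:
  {o: False}


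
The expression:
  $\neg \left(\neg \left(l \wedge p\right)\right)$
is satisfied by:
  {p: True, l: True}


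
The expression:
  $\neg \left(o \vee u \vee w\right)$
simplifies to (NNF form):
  $\neg o \wedge \neg u \wedge \neg w$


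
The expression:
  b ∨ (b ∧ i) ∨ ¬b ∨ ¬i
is always true.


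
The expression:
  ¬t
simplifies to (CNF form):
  ¬t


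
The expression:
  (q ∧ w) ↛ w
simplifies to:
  False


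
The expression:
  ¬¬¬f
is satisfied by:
  {f: False}


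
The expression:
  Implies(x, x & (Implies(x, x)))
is always true.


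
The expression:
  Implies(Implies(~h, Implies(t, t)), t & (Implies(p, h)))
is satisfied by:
  {t: True, h: True, p: False}
  {t: True, p: False, h: False}
  {t: True, h: True, p: True}


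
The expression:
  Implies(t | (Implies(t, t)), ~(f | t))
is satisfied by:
  {t: False, f: False}


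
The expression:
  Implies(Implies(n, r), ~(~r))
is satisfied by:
  {r: True, n: True}
  {r: True, n: False}
  {n: True, r: False}


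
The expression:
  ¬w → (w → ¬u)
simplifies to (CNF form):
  True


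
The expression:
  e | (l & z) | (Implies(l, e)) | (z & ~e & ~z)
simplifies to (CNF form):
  e | z | ~l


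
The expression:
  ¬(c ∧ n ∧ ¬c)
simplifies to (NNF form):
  True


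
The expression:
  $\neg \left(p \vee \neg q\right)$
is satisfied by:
  {q: True, p: False}


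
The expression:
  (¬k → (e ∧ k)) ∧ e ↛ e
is never true.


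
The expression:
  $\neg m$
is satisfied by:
  {m: False}


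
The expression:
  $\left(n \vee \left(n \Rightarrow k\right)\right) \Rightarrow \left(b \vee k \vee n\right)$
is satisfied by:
  {n: True, b: True, k: True}
  {n: True, b: True, k: False}
  {n: True, k: True, b: False}
  {n: True, k: False, b: False}
  {b: True, k: True, n: False}
  {b: True, k: False, n: False}
  {k: True, b: False, n: False}


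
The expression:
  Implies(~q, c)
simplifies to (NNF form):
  c | q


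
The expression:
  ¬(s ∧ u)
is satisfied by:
  {s: False, u: False}
  {u: True, s: False}
  {s: True, u: False}


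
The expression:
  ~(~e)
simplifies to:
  e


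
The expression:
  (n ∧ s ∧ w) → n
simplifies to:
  True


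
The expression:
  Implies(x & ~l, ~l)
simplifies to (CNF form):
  True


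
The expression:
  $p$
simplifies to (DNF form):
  $p$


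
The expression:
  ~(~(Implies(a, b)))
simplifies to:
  b | ~a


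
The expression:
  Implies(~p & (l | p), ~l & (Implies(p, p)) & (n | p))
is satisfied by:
  {p: True, l: False}
  {l: False, p: False}
  {l: True, p: True}


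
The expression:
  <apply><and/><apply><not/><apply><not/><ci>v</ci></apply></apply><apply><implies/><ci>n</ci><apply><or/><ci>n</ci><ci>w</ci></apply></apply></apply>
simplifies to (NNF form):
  <ci>v</ci>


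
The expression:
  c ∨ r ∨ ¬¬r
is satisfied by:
  {r: True, c: True}
  {r: True, c: False}
  {c: True, r: False}


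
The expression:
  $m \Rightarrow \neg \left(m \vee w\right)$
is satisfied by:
  {m: False}


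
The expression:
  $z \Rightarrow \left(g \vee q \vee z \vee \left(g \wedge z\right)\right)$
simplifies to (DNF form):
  $\text{True}$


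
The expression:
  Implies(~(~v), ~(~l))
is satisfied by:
  {l: True, v: False}
  {v: False, l: False}
  {v: True, l: True}


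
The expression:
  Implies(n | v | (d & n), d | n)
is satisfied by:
  {n: True, d: True, v: False}
  {n: True, v: False, d: False}
  {d: True, v: False, n: False}
  {d: False, v: False, n: False}
  {n: True, d: True, v: True}
  {n: True, v: True, d: False}
  {d: True, v: True, n: False}


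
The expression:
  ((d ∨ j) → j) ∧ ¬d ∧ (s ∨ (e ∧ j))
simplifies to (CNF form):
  ¬d ∧ (e ∨ s) ∧ (j ∨ s)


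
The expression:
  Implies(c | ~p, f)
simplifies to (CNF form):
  (f | p) & (f | ~c)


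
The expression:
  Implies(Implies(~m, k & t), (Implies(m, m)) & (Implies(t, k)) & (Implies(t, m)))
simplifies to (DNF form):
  ~t | (k & m) | (~k & ~m)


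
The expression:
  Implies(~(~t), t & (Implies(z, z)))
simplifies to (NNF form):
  True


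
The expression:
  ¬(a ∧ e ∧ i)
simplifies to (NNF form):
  ¬a ∨ ¬e ∨ ¬i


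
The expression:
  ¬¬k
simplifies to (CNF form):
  k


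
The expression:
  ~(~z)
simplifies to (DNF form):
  z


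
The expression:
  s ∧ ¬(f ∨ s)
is never true.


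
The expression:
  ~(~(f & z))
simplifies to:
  f & z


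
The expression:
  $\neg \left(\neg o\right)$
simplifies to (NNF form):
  $o$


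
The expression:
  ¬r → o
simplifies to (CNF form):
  o ∨ r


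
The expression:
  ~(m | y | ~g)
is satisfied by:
  {g: True, y: False, m: False}


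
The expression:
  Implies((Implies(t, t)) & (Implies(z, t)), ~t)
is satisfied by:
  {t: False}


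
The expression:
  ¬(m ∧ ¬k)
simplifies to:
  k ∨ ¬m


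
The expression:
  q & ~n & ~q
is never true.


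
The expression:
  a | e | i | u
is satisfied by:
  {i: True, a: True, e: True, u: True}
  {i: True, a: True, e: True, u: False}
  {i: True, a: True, u: True, e: False}
  {i: True, a: True, u: False, e: False}
  {i: True, e: True, u: True, a: False}
  {i: True, e: True, u: False, a: False}
  {i: True, e: False, u: True, a: False}
  {i: True, e: False, u: False, a: False}
  {a: True, e: True, u: True, i: False}
  {a: True, e: True, u: False, i: False}
  {a: True, u: True, e: False, i: False}
  {a: True, u: False, e: False, i: False}
  {e: True, u: True, a: False, i: False}
  {e: True, a: False, u: False, i: False}
  {u: True, a: False, e: False, i: False}


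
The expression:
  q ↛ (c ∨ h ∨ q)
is never true.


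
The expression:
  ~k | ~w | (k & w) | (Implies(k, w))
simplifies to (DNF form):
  True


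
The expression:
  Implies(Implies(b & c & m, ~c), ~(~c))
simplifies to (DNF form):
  c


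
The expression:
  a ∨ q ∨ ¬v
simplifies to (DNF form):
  a ∨ q ∨ ¬v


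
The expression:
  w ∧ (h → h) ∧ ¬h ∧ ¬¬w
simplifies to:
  w ∧ ¬h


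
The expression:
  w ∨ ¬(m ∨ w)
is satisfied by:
  {w: True, m: False}
  {m: False, w: False}
  {m: True, w: True}


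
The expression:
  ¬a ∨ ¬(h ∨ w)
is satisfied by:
  {h: False, a: False, w: False}
  {w: True, h: False, a: False}
  {h: True, w: False, a: False}
  {w: True, h: True, a: False}
  {a: True, w: False, h: False}


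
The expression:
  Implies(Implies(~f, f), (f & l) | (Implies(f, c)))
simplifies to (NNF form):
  c | l | ~f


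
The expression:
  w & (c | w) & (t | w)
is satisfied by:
  {w: True}


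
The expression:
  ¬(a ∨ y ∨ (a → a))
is never true.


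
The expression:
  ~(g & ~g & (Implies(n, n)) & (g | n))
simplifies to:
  True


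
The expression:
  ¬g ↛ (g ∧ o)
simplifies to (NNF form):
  ¬g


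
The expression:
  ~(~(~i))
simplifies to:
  ~i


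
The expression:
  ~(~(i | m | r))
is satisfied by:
  {i: True, r: True, m: True}
  {i: True, r: True, m: False}
  {i: True, m: True, r: False}
  {i: True, m: False, r: False}
  {r: True, m: True, i: False}
  {r: True, m: False, i: False}
  {m: True, r: False, i: False}


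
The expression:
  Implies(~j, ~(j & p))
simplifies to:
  True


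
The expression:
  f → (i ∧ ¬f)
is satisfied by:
  {f: False}


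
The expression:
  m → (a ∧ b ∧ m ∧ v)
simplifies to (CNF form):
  (a ∨ ¬m) ∧ (b ∨ ¬m) ∧ (v ∨ ¬m)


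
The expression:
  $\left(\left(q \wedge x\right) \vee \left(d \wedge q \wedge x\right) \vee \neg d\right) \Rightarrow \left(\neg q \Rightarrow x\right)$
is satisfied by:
  {x: True, d: True, q: True}
  {x: True, d: True, q: False}
  {x: True, q: True, d: False}
  {x: True, q: False, d: False}
  {d: True, q: True, x: False}
  {d: True, q: False, x: False}
  {q: True, d: False, x: False}


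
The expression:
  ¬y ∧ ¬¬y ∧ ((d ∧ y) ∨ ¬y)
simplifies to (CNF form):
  False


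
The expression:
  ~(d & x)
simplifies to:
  ~d | ~x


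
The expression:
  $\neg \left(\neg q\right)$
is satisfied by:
  {q: True}


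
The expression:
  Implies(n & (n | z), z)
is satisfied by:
  {z: True, n: False}
  {n: False, z: False}
  {n: True, z: True}


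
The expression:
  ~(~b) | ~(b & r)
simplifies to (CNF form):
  True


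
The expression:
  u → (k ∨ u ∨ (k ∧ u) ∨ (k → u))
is always true.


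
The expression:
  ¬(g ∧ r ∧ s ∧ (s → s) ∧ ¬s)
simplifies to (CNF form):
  True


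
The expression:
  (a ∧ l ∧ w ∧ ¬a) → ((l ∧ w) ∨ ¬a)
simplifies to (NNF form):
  True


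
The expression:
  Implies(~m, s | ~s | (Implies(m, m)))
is always true.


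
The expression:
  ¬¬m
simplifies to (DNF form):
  m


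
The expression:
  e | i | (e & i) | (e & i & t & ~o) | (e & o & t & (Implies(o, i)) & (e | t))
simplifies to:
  e | i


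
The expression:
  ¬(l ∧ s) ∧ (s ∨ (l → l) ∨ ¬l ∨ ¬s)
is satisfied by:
  {l: False, s: False}
  {s: True, l: False}
  {l: True, s: False}


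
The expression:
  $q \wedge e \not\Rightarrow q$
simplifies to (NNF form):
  $\text{False}$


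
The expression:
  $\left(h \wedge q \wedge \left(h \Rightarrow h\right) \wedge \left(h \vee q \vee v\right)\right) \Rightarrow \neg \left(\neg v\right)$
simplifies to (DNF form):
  $v \vee \neg h \vee \neg q$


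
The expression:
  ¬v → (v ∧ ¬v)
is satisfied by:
  {v: True}


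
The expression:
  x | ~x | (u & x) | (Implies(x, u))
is always true.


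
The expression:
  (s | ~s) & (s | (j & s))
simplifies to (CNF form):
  s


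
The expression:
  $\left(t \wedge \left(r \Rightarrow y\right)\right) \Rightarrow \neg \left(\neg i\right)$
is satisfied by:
  {i: True, r: True, t: False, y: False}
  {i: True, r: False, t: False, y: False}
  {i: True, y: True, r: True, t: False}
  {i: True, y: True, r: False, t: False}
  {r: True, y: False, t: False, i: False}
  {r: False, y: False, t: False, i: False}
  {y: True, r: True, t: False, i: False}
  {y: True, r: False, t: False, i: False}
  {i: True, t: True, r: True, y: False}
  {i: True, t: True, r: False, y: False}
  {i: True, y: True, t: True, r: True}
  {i: True, y: True, t: True, r: False}
  {t: True, r: True, y: False, i: False}


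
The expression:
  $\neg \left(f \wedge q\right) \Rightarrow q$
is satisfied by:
  {q: True}


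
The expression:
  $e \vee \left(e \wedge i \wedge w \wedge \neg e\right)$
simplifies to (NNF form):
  $e$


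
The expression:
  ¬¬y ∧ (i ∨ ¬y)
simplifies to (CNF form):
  i ∧ y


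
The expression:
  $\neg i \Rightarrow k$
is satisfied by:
  {i: True, k: True}
  {i: True, k: False}
  {k: True, i: False}


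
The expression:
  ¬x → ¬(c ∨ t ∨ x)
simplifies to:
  x ∨ (¬c ∧ ¬t)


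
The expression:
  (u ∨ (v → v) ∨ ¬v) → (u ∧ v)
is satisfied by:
  {u: True, v: True}


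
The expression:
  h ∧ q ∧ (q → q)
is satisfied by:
  {h: True, q: True}


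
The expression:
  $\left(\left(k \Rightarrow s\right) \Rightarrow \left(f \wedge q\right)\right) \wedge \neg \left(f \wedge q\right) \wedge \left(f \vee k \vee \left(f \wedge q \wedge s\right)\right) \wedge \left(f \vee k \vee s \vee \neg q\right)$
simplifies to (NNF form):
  $k \wedge \neg s \wedge \left(\neg f \vee \neg q\right)$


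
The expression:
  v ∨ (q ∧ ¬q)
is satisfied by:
  {v: True}


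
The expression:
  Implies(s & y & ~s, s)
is always true.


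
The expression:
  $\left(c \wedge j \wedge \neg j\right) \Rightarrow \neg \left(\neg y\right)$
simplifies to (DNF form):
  $\text{True}$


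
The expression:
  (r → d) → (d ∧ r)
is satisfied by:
  {r: True}


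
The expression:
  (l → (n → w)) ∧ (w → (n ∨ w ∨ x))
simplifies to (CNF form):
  w ∨ ¬l ∨ ¬n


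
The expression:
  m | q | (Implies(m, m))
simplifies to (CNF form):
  True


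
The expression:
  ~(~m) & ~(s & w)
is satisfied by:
  {m: True, s: False, w: False}
  {m: True, w: True, s: False}
  {m: True, s: True, w: False}


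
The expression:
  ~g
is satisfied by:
  {g: False}


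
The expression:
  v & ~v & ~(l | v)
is never true.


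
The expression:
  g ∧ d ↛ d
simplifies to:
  False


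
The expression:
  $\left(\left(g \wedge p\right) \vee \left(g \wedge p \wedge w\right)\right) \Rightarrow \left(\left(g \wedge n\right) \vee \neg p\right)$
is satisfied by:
  {n: True, p: False, g: False}
  {p: False, g: False, n: False}
  {n: True, g: True, p: False}
  {g: True, p: False, n: False}
  {n: True, p: True, g: False}
  {p: True, n: False, g: False}
  {n: True, g: True, p: True}


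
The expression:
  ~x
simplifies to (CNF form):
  ~x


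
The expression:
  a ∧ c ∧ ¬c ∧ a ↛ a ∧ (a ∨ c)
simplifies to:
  False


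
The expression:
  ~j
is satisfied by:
  {j: False}


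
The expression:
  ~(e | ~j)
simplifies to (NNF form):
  j & ~e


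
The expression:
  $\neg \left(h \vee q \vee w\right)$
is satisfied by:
  {q: False, w: False, h: False}


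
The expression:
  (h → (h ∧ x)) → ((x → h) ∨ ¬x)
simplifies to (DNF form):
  h ∨ ¬x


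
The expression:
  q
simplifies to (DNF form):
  q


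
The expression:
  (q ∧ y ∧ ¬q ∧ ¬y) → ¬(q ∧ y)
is always true.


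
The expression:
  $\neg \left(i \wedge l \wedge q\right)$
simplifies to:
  $\neg i \vee \neg l \vee \neg q$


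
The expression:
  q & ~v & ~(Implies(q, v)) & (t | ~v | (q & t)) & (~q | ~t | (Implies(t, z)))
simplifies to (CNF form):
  q & ~v & (z | ~t)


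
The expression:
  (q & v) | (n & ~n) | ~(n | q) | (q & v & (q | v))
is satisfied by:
  {v: True, n: False, q: False}
  {v: False, n: False, q: False}
  {q: True, v: True, n: False}
  {q: True, n: True, v: True}


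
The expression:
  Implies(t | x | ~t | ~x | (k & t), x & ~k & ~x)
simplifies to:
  False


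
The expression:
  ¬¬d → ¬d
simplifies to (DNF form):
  ¬d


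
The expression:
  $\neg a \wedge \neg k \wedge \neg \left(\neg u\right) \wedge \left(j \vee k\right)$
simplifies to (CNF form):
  $j \wedge u \wedge \neg a \wedge \neg k$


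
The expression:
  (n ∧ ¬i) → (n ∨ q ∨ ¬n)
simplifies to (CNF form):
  True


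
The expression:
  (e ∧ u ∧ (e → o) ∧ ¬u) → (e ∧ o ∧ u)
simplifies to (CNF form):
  True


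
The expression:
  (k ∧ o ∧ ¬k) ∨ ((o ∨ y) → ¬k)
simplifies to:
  (¬o ∧ ¬y) ∨ ¬k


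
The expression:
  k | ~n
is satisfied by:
  {k: True, n: False}
  {n: False, k: False}
  {n: True, k: True}


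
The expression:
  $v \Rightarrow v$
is always true.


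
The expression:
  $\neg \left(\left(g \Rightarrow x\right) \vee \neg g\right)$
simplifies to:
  $g \wedge \neg x$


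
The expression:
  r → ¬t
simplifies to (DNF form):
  ¬r ∨ ¬t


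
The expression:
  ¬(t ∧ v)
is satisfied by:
  {v: False, t: False}
  {t: True, v: False}
  {v: True, t: False}


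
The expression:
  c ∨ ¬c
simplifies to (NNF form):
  True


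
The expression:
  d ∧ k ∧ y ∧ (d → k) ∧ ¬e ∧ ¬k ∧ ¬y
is never true.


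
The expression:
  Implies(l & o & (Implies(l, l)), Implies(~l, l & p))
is always true.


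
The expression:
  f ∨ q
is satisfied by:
  {q: True, f: True}
  {q: True, f: False}
  {f: True, q: False}


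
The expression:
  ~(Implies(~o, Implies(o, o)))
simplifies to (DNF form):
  False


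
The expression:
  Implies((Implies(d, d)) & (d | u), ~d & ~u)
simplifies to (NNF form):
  ~d & ~u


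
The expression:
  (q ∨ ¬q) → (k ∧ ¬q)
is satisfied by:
  {k: True, q: False}


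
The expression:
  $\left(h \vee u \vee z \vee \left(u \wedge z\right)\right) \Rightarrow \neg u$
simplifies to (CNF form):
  $\neg u$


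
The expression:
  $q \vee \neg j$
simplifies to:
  $q \vee \neg j$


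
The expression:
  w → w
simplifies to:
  True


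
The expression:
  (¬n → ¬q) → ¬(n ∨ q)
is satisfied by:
  {n: False}


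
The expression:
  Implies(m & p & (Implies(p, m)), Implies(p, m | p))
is always true.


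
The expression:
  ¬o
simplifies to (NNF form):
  ¬o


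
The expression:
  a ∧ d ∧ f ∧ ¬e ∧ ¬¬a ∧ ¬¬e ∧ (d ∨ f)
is never true.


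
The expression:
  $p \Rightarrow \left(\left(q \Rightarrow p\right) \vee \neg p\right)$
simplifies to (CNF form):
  $\text{True}$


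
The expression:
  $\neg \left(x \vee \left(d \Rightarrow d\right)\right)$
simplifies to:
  $\text{False}$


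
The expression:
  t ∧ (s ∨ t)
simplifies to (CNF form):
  t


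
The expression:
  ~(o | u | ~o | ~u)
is never true.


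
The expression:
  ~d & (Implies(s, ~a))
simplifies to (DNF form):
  (~a & ~d) | (~d & ~s)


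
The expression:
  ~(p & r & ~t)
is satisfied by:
  {t: True, p: False, r: False}
  {p: False, r: False, t: False}
  {r: True, t: True, p: False}
  {r: True, p: False, t: False}
  {t: True, p: True, r: False}
  {p: True, t: False, r: False}
  {r: True, p: True, t: True}


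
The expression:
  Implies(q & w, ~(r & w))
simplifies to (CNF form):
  ~q | ~r | ~w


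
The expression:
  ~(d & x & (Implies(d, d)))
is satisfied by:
  {d: False, x: False}
  {x: True, d: False}
  {d: True, x: False}


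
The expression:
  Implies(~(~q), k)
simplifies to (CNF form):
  k | ~q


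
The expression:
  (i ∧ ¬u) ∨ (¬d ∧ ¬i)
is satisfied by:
  {u: False, d: False, i: False}
  {i: True, u: False, d: False}
  {i: True, d: True, u: False}
  {u: True, d: False, i: False}


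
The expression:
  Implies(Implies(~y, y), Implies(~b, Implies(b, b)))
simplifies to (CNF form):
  True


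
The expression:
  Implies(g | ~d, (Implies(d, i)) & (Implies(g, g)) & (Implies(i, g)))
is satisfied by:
  {g: False, d: False, i: False}
  {d: True, g: False, i: False}
  {i: True, d: True, g: False}
  {g: True, i: False, d: False}
  {i: True, g: True, d: False}
  {i: True, d: True, g: True}


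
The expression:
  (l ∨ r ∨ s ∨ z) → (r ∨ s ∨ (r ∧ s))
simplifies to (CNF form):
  (r ∨ s ∨ ¬l) ∧ (r ∨ s ∨ ¬z)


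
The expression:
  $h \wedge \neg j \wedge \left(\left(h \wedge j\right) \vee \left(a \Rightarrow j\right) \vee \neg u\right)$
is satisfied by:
  {h: True, u: False, a: False, j: False}
  {h: True, a: True, u: False, j: False}
  {h: True, u: True, a: False, j: False}


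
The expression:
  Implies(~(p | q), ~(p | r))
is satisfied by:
  {q: True, p: True, r: False}
  {q: True, p: False, r: False}
  {p: True, q: False, r: False}
  {q: False, p: False, r: False}
  {r: True, q: True, p: True}
  {r: True, q: True, p: False}
  {r: True, p: True, q: False}


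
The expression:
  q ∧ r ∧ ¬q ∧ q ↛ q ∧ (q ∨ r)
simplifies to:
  False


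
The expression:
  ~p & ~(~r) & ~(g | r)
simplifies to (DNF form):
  False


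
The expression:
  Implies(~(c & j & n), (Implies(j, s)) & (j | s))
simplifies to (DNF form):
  s | (c & j & n)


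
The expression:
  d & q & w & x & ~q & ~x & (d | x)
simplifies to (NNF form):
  False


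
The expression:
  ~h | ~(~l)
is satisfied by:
  {l: True, h: False}
  {h: False, l: False}
  {h: True, l: True}


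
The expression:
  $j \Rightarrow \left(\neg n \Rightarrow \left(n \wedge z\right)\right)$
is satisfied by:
  {n: True, j: False}
  {j: False, n: False}
  {j: True, n: True}


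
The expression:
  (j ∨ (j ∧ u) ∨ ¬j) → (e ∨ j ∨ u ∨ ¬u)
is always true.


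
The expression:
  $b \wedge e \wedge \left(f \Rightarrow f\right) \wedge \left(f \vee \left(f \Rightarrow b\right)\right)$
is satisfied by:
  {e: True, b: True}


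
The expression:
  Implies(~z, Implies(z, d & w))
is always true.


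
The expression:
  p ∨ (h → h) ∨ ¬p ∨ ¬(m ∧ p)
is always true.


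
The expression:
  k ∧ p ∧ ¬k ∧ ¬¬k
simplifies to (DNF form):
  False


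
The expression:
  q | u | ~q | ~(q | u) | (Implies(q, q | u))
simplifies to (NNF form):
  True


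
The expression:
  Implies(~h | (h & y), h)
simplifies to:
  h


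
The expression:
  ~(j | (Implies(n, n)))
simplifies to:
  False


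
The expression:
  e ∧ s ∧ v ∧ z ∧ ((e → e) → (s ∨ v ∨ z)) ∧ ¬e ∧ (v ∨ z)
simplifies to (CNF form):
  False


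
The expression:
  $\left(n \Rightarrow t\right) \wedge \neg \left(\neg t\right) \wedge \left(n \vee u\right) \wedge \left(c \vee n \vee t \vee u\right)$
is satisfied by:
  {t: True, n: True, u: True}
  {t: True, n: True, u: False}
  {t: True, u: True, n: False}


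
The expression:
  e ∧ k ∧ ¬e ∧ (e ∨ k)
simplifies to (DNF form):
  False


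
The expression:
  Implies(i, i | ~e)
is always true.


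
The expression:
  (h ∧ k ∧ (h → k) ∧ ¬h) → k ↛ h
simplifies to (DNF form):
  True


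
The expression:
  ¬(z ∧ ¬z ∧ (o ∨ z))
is always true.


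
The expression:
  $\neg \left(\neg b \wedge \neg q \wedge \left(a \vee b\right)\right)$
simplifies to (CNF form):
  $b \vee q \vee \neg a$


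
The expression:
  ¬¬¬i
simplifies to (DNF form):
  ¬i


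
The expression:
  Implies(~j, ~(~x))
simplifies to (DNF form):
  j | x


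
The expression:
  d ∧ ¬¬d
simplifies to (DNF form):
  d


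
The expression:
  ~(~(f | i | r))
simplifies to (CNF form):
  f | i | r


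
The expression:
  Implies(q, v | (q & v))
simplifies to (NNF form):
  v | ~q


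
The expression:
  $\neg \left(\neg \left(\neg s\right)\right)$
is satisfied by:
  {s: False}


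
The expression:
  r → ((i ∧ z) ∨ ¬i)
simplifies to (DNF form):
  z ∨ ¬i ∨ ¬r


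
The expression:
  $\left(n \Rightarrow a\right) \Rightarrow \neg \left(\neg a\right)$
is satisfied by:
  {n: True, a: True}
  {n: True, a: False}
  {a: True, n: False}


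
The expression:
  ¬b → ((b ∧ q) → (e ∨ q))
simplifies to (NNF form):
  True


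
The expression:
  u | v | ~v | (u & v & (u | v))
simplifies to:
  True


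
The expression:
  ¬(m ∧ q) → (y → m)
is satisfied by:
  {m: True, y: False}
  {y: False, m: False}
  {y: True, m: True}


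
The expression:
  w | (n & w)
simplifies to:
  w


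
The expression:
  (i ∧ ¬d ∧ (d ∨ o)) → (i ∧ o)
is always true.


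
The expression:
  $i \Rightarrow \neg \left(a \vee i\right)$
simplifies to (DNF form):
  $\neg i$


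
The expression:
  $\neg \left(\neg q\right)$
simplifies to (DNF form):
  $q$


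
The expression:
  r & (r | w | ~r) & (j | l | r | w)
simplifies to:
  r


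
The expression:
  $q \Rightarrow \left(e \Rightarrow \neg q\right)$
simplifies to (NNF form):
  $\neg e \vee \neg q$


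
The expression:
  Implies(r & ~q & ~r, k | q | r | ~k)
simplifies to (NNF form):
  True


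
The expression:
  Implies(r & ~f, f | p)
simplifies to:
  f | p | ~r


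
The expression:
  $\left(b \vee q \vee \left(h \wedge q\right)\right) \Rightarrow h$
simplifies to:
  $h \vee \left(\neg b \wedge \neg q\right)$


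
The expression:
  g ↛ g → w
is always true.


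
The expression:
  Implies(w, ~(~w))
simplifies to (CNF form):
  True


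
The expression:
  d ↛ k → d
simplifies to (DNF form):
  True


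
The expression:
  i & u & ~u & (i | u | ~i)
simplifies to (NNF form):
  False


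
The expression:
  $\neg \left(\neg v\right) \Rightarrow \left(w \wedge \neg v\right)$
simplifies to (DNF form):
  $\neg v$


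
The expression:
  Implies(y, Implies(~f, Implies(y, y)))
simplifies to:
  True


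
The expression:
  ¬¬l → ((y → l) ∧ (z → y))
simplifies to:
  y ∨ ¬l ∨ ¬z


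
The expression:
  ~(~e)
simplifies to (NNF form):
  e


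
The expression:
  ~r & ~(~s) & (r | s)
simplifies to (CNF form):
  s & ~r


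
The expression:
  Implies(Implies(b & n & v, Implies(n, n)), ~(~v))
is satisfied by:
  {v: True}


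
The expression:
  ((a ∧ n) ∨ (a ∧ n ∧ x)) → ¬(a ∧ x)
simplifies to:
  ¬a ∨ ¬n ∨ ¬x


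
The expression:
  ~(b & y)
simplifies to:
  ~b | ~y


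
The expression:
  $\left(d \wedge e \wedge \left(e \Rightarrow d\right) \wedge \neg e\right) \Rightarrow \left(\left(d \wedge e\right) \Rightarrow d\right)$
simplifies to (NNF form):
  $\text{True}$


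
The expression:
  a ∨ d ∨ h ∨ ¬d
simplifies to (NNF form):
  True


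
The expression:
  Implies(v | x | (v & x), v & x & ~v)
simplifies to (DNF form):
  ~v & ~x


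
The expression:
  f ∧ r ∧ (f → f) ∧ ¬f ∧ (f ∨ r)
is never true.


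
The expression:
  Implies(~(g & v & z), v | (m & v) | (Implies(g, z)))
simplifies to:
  v | z | ~g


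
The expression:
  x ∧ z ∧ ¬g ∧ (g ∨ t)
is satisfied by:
  {t: True, z: True, x: True, g: False}


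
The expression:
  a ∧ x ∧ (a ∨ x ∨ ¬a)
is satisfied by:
  {a: True, x: True}


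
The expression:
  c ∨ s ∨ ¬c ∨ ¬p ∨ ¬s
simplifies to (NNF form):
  True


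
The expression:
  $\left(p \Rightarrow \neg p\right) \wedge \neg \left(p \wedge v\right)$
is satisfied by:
  {p: False}


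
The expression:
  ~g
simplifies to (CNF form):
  ~g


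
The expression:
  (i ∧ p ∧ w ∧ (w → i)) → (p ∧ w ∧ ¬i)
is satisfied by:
  {p: False, i: False, w: False}
  {w: True, p: False, i: False}
  {i: True, p: False, w: False}
  {w: True, i: True, p: False}
  {p: True, w: False, i: False}
  {w: True, p: True, i: False}
  {i: True, p: True, w: False}


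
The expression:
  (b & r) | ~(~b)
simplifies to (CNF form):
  b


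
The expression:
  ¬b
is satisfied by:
  {b: False}


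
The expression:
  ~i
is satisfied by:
  {i: False}


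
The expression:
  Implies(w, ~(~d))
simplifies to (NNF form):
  d | ~w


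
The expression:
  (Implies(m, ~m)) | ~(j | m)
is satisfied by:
  {m: False}


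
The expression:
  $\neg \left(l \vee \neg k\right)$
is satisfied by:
  {k: True, l: False}


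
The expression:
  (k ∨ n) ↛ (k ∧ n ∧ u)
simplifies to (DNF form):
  (k ∧ ¬n) ∨ (n ∧ ¬k) ∨ (n ∧ ¬u)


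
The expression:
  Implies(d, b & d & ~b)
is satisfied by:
  {d: False}


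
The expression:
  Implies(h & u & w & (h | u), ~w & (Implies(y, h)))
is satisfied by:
  {w: False, u: False, h: False}
  {h: True, w: False, u: False}
  {u: True, w: False, h: False}
  {h: True, u: True, w: False}
  {w: True, h: False, u: False}
  {h: True, w: True, u: False}
  {u: True, w: True, h: False}


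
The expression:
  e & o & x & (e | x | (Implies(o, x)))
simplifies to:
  e & o & x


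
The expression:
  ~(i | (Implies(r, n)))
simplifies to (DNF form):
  r & ~i & ~n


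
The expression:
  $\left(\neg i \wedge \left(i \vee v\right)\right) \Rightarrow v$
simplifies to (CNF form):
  $\text{True}$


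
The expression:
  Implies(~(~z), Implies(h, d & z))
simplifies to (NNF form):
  d | ~h | ~z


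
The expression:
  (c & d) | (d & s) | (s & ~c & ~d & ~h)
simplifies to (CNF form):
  (c | s) & (d | ~c) & (d | ~h)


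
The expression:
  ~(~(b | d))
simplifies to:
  b | d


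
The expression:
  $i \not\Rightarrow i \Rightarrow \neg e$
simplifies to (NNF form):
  $\text{True}$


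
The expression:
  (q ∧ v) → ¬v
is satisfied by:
  {v: False, q: False}
  {q: True, v: False}
  {v: True, q: False}


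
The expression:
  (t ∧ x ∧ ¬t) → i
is always true.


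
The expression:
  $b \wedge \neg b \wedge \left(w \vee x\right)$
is never true.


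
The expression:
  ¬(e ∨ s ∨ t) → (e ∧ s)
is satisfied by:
  {t: True, e: True, s: True}
  {t: True, e: True, s: False}
  {t: True, s: True, e: False}
  {t: True, s: False, e: False}
  {e: True, s: True, t: False}
  {e: True, s: False, t: False}
  {s: True, e: False, t: False}


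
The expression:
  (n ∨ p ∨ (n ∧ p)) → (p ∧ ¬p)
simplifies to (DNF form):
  ¬n ∧ ¬p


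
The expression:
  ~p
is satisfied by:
  {p: False}


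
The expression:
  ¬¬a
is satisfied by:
  {a: True}


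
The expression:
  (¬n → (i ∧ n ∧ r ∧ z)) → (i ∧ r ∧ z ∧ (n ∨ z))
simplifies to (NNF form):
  (i ∧ r ∧ z) ∨ ¬n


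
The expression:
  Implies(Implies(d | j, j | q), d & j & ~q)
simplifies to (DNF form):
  d & ~q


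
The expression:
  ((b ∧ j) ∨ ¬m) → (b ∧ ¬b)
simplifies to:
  m ∧ (¬b ∨ ¬j)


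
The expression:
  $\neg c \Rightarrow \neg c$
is always true.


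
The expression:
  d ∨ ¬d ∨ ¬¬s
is always true.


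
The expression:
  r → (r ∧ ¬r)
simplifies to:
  ¬r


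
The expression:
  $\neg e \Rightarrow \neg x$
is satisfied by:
  {e: True, x: False}
  {x: False, e: False}
  {x: True, e: True}


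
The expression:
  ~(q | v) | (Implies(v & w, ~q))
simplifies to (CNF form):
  ~q | ~v | ~w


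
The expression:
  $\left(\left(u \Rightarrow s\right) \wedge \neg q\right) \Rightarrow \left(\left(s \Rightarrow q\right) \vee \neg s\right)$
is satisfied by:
  {q: True, s: False}
  {s: False, q: False}
  {s: True, q: True}


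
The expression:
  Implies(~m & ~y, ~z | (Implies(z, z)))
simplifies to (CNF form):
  True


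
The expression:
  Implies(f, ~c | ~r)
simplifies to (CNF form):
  ~c | ~f | ~r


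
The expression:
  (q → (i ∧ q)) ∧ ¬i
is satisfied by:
  {q: False, i: False}


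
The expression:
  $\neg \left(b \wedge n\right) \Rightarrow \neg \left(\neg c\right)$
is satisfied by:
  {b: True, c: True, n: True}
  {b: True, c: True, n: False}
  {c: True, n: True, b: False}
  {c: True, n: False, b: False}
  {b: True, n: True, c: False}


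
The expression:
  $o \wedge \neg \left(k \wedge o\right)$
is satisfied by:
  {o: True, k: False}


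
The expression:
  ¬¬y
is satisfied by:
  {y: True}


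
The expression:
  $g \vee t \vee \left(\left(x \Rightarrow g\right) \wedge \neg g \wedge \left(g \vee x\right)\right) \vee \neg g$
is always true.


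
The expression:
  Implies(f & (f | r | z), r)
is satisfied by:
  {r: True, f: False}
  {f: False, r: False}
  {f: True, r: True}


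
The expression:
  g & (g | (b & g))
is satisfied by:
  {g: True}


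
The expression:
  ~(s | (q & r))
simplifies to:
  ~s & (~q | ~r)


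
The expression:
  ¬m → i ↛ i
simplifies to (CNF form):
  m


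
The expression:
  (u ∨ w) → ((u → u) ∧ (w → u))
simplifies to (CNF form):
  u ∨ ¬w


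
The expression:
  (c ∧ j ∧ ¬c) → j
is always true.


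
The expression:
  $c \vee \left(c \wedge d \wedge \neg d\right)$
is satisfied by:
  {c: True}


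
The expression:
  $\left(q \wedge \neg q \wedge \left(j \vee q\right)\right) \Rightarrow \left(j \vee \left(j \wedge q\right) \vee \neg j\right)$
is always true.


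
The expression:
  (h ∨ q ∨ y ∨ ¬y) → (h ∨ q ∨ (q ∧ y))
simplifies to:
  h ∨ q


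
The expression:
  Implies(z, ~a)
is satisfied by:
  {z: False, a: False}
  {a: True, z: False}
  {z: True, a: False}


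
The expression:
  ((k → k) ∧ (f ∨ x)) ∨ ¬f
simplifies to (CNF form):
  True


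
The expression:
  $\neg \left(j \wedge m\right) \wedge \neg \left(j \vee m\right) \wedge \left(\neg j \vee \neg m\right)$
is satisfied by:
  {j: False, m: False}


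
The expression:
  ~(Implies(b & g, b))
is never true.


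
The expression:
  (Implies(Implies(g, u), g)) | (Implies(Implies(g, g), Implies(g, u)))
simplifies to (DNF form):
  True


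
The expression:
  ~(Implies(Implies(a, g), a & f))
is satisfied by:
  {g: True, a: False, f: False}
  {g: False, a: False, f: False}
  {f: True, g: True, a: False}
  {f: True, g: False, a: False}
  {a: True, g: True, f: False}


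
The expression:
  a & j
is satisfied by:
  {a: True, j: True}


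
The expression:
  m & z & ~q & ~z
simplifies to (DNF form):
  False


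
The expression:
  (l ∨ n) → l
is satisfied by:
  {l: True, n: False}
  {n: False, l: False}
  {n: True, l: True}


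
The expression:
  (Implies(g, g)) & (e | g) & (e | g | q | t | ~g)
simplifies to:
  e | g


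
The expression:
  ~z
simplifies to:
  ~z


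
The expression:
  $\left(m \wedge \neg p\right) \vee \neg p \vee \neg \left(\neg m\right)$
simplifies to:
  $m \vee \neg p$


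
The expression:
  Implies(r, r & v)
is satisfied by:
  {v: True, r: False}
  {r: False, v: False}
  {r: True, v: True}


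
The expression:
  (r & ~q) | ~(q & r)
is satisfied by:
  {q: False, r: False}
  {r: True, q: False}
  {q: True, r: False}


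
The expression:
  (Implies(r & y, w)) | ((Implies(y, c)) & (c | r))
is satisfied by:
  {c: True, w: True, y: False, r: False}
  {c: True, w: False, y: False, r: False}
  {w: True, r: False, c: False, y: False}
  {r: False, w: False, c: False, y: False}
  {r: True, c: True, w: True, y: False}
  {r: True, c: True, w: False, y: False}
  {r: True, w: True, c: False, y: False}
  {r: True, w: False, c: False, y: False}
  {y: True, c: True, w: True, r: False}
  {y: True, c: True, w: False, r: False}
  {y: True, w: True, c: False, r: False}
  {y: True, w: False, c: False, r: False}
  {r: True, y: True, c: True, w: True}
  {r: True, y: True, c: True, w: False}
  {r: True, y: True, w: True, c: False}


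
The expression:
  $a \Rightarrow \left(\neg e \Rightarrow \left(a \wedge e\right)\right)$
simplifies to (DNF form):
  $e \vee \neg a$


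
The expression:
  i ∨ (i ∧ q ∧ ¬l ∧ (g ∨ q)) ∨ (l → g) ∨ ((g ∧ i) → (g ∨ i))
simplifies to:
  True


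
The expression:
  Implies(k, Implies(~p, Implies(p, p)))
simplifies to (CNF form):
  True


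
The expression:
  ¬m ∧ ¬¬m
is never true.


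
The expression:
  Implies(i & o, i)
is always true.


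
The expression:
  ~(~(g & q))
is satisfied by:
  {g: True, q: True}


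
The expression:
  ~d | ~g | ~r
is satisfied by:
  {g: False, d: False, r: False}
  {r: True, g: False, d: False}
  {d: True, g: False, r: False}
  {r: True, d: True, g: False}
  {g: True, r: False, d: False}
  {r: True, g: True, d: False}
  {d: True, g: True, r: False}


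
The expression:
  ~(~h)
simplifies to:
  h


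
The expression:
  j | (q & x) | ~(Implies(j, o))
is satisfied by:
  {q: True, j: True, x: True}
  {q: True, j: True, x: False}
  {j: True, x: True, q: False}
  {j: True, x: False, q: False}
  {q: True, x: True, j: False}


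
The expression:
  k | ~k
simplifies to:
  True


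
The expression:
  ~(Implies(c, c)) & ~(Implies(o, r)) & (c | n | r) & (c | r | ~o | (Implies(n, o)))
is never true.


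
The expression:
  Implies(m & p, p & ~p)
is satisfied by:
  {p: False, m: False}
  {m: True, p: False}
  {p: True, m: False}


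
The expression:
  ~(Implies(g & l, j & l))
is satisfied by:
  {g: True, l: True, j: False}


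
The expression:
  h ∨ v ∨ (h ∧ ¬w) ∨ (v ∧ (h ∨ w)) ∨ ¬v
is always true.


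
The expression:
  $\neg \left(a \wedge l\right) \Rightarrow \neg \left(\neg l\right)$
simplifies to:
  $l$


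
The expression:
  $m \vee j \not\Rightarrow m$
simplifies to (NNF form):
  $j \vee m$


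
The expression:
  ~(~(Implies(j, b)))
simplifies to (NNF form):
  b | ~j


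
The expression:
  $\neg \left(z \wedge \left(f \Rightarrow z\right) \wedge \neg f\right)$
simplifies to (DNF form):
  $f \vee \neg z$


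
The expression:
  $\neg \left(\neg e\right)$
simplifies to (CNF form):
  $e$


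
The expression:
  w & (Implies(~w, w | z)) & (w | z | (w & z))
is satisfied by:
  {w: True}


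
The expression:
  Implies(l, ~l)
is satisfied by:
  {l: False}


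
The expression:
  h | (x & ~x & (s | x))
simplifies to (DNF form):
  h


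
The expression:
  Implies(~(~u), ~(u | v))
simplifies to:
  ~u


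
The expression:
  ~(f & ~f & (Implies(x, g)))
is always true.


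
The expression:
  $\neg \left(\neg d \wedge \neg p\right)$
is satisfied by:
  {d: True, p: True}
  {d: True, p: False}
  {p: True, d: False}


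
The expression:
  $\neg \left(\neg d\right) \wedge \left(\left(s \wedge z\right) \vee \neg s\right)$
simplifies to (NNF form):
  $d \wedge \left(z \vee \neg s\right)$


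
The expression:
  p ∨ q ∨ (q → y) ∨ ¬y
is always true.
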